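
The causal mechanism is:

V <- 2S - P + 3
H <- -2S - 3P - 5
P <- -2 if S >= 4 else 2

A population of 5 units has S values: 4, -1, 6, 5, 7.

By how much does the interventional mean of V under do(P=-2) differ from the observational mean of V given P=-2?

-2.6

The intervention sets P=-2 in all 5 units regardless of S. Recomputing V per unit gives 13, 3, 17, 15, 19; average 13.4.
Observing P=-2 restricts to units where P's equation naturally yields -2: S ∈ {4, 6, 5, 7}. In that subpopulation V = 13, 17, 15, 19, mean 16.
Difference = 13.4 − 16 = -2.6.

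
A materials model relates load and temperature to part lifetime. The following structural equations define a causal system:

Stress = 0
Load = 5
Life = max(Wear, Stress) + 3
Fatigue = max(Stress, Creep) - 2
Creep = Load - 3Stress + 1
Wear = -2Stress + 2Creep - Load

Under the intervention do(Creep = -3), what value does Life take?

The intervention breaks the incoming arrows to Creep: Creep = Load - 3Stress + 1 no longer applies, and Creep = -3.
Wear = -2Stress + 2Creep - Load  [with Stress=0, Creep=-3, Load=5]  = -11
Life = max(Wear, Stress) + 3  [with Wear=-11, Stress=0]  = 3

3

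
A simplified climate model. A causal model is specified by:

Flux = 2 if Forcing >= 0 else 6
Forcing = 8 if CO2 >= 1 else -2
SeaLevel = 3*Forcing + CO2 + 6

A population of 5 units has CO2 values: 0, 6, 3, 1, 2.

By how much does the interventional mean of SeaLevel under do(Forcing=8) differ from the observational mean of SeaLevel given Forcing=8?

The intervention sets Forcing=8 in all 5 units regardless of CO2. Recomputing SeaLevel per unit gives 30, 36, 33, 31, 32; average 32.4.
Conditioning on Forcing=8 selects the 4 unit(s) with CO2 ∈ {6, 3, 1, 2}. Their SeaLevel values: 36, 33, 31, 32. Mean = 33.
Difference = 32.4 − 33 = -0.6.

-0.6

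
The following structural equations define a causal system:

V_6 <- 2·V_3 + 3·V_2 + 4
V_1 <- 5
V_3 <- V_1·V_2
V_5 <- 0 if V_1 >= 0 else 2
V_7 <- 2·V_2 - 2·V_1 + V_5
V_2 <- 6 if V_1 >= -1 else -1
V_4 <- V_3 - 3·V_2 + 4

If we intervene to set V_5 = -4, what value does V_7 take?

-2

Under do(V_5=-4), the mechanism V_5 <- 0 if V_1 >= 0 else 2 is discarded; V_5 is fixed at -4.
V_2 = 6 if V_1 >= -1 else -1  [with V_1=5]  = 6
V_7 = 2·V_2 - 2·V_1 + V_5  [with V_2=6, V_1=5, V_5=-4]  = -2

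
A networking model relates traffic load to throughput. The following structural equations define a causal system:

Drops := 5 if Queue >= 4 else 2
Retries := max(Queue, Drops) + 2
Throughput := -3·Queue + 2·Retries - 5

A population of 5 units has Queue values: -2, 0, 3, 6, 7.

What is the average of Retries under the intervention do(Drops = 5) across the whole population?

7.6

Every unit gets Drops=5 under the intervention. Retries values become 7, 7, 7, 8, 9; E[Retries|do(Drops=5)] = 7.6.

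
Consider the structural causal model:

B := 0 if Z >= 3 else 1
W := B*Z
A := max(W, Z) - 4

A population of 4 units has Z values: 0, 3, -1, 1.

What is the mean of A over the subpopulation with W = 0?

-2.5

Observing W=0 restricts to units where W's equation naturally yields 0: Z ∈ {0, 3}. In that subpopulation A = -4, -1, mean -2.5.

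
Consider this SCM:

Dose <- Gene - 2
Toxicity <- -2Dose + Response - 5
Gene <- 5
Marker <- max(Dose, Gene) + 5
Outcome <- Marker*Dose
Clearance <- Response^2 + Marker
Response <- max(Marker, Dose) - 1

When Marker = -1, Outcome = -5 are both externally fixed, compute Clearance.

Under do(Marker = -1, Outcome = -5), each intervened variable's structural equation is replaced by its fixed value.
Dose = Gene - 2  [with Gene=5]  = 3
Response = max(Marker, Dose) - 1  [with Marker=-1, Dose=3]  = 2
Clearance = Response^2 + Marker  [with Response=2, Marker=-1]  = 3

3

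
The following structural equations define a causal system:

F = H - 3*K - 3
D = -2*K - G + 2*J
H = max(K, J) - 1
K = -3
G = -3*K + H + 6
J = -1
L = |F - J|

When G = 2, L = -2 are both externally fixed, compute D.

Setting G = 2, L = -2 by intervention discards those variables' equations.
D = -2*K - G + 2*J  [with K=-3, G=2, J=-1]  = 2

2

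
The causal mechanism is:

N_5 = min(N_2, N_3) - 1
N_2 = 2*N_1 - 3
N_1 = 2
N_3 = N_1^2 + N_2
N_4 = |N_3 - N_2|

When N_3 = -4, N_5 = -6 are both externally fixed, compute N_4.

The joint intervention fixes N_3 = -4, N_5 = -6, removing each variable's own equation.
N_2 = 2*N_1 - 3  [with N_1=2]  = 1
N_4 = |N_3 - N_2|  [with N_3=-4, N_2=1]  = 5

5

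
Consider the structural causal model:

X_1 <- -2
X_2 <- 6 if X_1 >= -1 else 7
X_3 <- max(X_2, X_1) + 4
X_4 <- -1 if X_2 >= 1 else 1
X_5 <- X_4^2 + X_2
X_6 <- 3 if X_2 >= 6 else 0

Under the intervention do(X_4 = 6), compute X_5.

Intervening sets X_4 = 6 and removes its equation (X_4 <- -1 if X_2 >= 1 else 1).
X_2 = 6 if X_1 >= -1 else 7  [with X_1=-2]  = 7
X_5 = X_4^2 + X_2  [with X_4=6, X_2=7]  = 43

43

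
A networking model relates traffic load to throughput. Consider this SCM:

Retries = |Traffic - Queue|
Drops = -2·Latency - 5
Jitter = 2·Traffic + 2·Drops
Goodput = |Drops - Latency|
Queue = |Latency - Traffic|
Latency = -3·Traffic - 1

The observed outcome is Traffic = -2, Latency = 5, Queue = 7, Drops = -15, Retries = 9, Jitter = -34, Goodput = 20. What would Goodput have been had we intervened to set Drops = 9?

The intervention breaks the incoming arrows to Drops: Drops = -2·Latency - 5 no longer applies, and Drops = 9.
Latency = -3·Traffic - 1  [with Traffic=-2]  = 5
Goodput = |Drops - Latency|  [with Drops=9, Latency=5]  = 4

4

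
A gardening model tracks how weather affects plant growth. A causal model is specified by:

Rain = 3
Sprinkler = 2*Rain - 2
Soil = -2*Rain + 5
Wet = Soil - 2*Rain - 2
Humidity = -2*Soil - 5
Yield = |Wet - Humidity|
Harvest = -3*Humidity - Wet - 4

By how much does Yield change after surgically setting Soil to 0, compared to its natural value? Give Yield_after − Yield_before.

-3

The intervention breaks the incoming arrows to Soil: Soil = -2*Rain + 5 no longer applies, and Soil = 0.
Wet = Soil - 2*Rain - 2  [with Soil=0, Rain=3]  = -8
Humidity = -2*Soil - 5  [with Soil=0]  = -5
Yield = |Wet - Humidity|  [with Wet=-8, Humidity=-5]  = 3
Without intervention: Soil = -2*Rain + 5  [with Rain=3]  = -1; Wet = Soil - 2*Rain - 2  [with Soil=-1, Rain=3]  = -9; Humidity = -2*Soil - 5  [with Soil=-1]  = -3; Yield = |Wet - Humidity|  [with Wet=-9, Humidity=-3]  = 6.
Change = 3 − 6 = -3.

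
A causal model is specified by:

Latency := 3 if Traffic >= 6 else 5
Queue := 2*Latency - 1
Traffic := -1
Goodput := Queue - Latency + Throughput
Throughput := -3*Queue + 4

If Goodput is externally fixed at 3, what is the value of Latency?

5

Under do(Goodput=3), the mechanism Goodput := Queue - Latency + Throughput is discarded; Goodput is fixed at 3.
No directed path runs from Goodput to Latency, so Latency keeps its natural value.
Latency = 3 if Traffic >= 6 else 5  [with Traffic=-1]  = 5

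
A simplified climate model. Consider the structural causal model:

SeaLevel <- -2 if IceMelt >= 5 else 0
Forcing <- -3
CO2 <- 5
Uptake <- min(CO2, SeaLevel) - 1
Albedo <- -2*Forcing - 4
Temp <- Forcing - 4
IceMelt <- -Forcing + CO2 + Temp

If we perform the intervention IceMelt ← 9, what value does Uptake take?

The intervention breaks the incoming arrows to IceMelt: IceMelt <- -Forcing + CO2 + Temp no longer applies, and IceMelt = 9.
SeaLevel = -2 if IceMelt >= 5 else 0  [with IceMelt=9]  = -2
Uptake = min(CO2, SeaLevel) - 1  [with CO2=5, SeaLevel=-2]  = -3

-3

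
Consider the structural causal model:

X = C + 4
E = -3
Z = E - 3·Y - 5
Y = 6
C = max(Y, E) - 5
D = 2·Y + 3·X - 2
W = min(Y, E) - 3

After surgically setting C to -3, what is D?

13

do(C=-3) replaces the equation C = max(Y, E) - 5 with the constant C = -3.
X = C + 4  [with C=-3]  = 1
D = 2·Y + 3·X - 2  [with Y=6, X=1]  = 13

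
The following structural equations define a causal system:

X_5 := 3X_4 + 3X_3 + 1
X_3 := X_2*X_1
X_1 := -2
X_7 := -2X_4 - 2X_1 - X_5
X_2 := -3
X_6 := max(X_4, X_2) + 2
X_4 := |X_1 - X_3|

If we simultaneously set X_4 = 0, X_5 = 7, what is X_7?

-3

Under do(X_4 = 0, X_5 = 7), each intervened variable's structural equation is replaced by its fixed value.
X_7 = -2X_4 - 2X_1 - X_5  [with X_4=0, X_1=-2, X_5=7]  = -3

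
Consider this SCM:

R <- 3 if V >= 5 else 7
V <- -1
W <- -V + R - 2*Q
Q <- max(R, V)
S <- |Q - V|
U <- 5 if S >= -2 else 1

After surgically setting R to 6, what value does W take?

-5

Under do(R=6), the mechanism R <- 3 if V >= 5 else 7 is discarded; R is fixed at 6.
Q = max(R, V)  [with R=6, V=-1]  = 6
W = -V + R - 2*Q  [with V=-1, R=6, Q=6]  = -5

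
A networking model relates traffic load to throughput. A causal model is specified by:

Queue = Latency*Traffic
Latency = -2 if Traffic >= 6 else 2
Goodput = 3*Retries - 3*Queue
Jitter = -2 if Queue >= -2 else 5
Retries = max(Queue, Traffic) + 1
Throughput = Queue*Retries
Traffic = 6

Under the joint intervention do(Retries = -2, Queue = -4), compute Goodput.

6

The joint intervention fixes Retries = -2, Queue = -4, removing each variable's own equation.
Goodput = 3*Retries - 3*Queue  [with Retries=-2, Queue=-4]  = 6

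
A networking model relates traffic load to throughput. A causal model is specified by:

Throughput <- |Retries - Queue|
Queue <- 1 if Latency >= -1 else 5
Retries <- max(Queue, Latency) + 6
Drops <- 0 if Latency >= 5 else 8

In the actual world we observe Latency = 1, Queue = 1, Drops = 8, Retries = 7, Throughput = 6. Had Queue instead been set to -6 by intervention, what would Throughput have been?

do(Queue=-6) replaces the equation Queue <- 1 if Latency >= -1 else 5 with the constant Queue = -6.
Retries = max(Queue, Latency) + 6  [with Queue=-6, Latency=1]  = 7
Throughput = |Retries - Queue|  [with Retries=7, Queue=-6]  = 13

13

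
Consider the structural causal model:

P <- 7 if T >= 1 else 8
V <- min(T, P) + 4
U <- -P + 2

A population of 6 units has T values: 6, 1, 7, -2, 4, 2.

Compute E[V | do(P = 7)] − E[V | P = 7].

-1

do(P=7) breaks P's dependence on T. With P=7 fixed, V across the units is 10, 5, 11, 2, 8, 6, mean 7.
Observing P=7 restricts to units where P's equation naturally yields 7: T ∈ {6, 1, 7, 4, 2}. In that subpopulation V = 10, 5, 11, 8, 6, mean 8.
Difference = 7 − 8 = -1.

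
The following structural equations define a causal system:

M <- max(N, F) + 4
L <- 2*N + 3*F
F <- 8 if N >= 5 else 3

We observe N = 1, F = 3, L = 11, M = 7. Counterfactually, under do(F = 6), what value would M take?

10

Under do(F=6), the mechanism F <- 8 if N >= 5 else 3 is discarded; F is fixed at 6.
M = max(N, F) + 4  [with N=1, F=6]  = 10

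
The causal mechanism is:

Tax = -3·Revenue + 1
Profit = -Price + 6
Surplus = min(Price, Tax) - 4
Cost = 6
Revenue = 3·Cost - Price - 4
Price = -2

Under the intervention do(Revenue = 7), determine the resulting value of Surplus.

The intervention breaks the incoming arrows to Revenue: Revenue = 3·Cost - Price - 4 no longer applies, and Revenue = 7.
Tax = -3·Revenue + 1  [with Revenue=7]  = -20
Surplus = min(Price, Tax) - 4  [with Price=-2, Tax=-20]  = -24

-24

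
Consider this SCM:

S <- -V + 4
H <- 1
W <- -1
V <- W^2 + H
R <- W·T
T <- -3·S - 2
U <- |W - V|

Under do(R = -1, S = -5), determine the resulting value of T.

13

Setting R = -1, S = -5 by intervention discards those variables' equations.
T = -3·S - 2  [with S=-5]  = 13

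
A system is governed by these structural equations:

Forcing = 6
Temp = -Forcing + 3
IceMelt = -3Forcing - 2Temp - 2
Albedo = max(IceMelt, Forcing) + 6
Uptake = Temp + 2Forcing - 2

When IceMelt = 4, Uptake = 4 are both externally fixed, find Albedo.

12

The joint intervention fixes IceMelt = 4, Uptake = 4, removing each variable's own equation.
Albedo = max(IceMelt, Forcing) + 6  [with IceMelt=4, Forcing=6]  = 12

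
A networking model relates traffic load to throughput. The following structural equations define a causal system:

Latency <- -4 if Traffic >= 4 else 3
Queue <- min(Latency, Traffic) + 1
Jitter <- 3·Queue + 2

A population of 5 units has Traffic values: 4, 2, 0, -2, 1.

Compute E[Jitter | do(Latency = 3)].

Under do(Latency=3), Latency's equation is replaced by Latency=3 for every unit. Per-unit Jitter: 14, 11, 5, -1, 8. Mean = 7.4.

7.4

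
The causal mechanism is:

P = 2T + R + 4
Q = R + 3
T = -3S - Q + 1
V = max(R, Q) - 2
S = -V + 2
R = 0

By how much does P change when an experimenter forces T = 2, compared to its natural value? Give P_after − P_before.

14

The intervention breaks the incoming arrows to T: T = -3S - Q + 1 no longer applies, and T = 2.
P = 2T + R + 4  [with T=2, R=0]  = 8
Without intervention: Q = R + 3  [with R=0]  = 3; V = max(R, Q) - 2  [with R=0, Q=3]  = 1; S = -V + 2  [with V=1]  = 1; T = -3S - Q + 1  [with S=1, Q=3]  = -5; P = 2T + R + 4  [with T=-5, R=0]  = -6.
Change = 8 − (-6) = 14.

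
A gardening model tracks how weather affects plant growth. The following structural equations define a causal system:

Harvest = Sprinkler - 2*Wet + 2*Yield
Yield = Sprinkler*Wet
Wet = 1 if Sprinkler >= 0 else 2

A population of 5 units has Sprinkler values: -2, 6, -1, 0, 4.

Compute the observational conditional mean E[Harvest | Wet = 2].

E[Harvest|Wet=2] averages over only the 2 units with Wet=2 (Sprinkler = -2, -1): Harvest = -14, -9, mean -11.5.

-11.5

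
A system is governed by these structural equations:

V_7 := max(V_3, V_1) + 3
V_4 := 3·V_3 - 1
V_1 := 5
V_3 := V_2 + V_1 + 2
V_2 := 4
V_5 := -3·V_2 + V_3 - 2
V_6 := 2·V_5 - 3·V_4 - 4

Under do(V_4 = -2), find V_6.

-4

Under do(V_4=-2), the mechanism V_4 := 3·V_3 - 1 is discarded; V_4 is fixed at -2.
V_3 = V_2 + V_1 + 2  [with V_2=4, V_1=5]  = 11
V_5 = -3·V_2 + V_3 - 2  [with V_2=4, V_3=11]  = -3
V_6 = 2·V_5 - 3·V_4 - 4  [with V_5=-3, V_4=-2]  = -4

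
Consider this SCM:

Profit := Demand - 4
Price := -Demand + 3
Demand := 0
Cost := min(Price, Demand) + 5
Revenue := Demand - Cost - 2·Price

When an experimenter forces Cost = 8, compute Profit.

do(Cost=8) replaces the equation Cost := min(Price, Demand) + 5 with the constant Cost = 8.
Profit is not downstream of the intervention, so its value is determined by the original equations.
Profit = Demand - 4  [with Demand=0]  = -4

-4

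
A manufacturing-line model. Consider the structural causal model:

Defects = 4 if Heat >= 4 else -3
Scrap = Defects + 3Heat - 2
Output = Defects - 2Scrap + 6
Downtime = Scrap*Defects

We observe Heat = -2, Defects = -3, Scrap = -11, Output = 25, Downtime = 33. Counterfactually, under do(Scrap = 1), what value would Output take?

1

The intervention breaks the incoming arrows to Scrap: Scrap = Defects + 3Heat - 2 no longer applies, and Scrap = 1.
Defects = 4 if Heat >= 4 else -3  [with Heat=-2]  = -3
Output = Defects - 2Scrap + 6  [with Defects=-3, Scrap=1]  = 1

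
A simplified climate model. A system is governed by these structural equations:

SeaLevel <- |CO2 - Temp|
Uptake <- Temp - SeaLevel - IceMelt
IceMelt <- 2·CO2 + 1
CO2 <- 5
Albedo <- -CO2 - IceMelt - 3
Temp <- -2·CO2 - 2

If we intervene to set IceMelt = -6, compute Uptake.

The intervention breaks the incoming arrows to IceMelt: IceMelt <- 2·CO2 + 1 no longer applies, and IceMelt = -6.
Temp = -2·CO2 - 2  [with CO2=5]  = -12
SeaLevel = |CO2 - Temp|  [with CO2=5, Temp=-12]  = 17
Uptake = Temp - SeaLevel - IceMelt  [with Temp=-12, SeaLevel=17, IceMelt=-6]  = -23

-23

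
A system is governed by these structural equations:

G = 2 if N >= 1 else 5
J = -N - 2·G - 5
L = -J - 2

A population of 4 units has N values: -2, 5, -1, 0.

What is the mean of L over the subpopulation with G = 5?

E[L|G=5] averages over only the 3 units with G=5 (N = -2, -1, 0): L = 11, 12, 13, mean 12.

12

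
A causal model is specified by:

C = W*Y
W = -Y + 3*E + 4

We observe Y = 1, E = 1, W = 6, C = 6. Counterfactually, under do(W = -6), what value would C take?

The intervention breaks the incoming arrows to W: W = -Y + 3*E + 4 no longer applies, and W = -6.
C = W*Y  [with W=-6, Y=1]  = -6

-6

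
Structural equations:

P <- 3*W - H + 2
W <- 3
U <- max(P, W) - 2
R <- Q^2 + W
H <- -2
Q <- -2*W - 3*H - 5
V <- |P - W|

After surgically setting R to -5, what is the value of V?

10

do(R=-5) replaces the equation R <- Q^2 + W with the constant R = -5.
No directed path runs from R to V, so V keeps its natural value.
P = 3*W - H + 2  [with W=3, H=-2]  = 13
V = |P - W|  [with P=13, W=3]  = 10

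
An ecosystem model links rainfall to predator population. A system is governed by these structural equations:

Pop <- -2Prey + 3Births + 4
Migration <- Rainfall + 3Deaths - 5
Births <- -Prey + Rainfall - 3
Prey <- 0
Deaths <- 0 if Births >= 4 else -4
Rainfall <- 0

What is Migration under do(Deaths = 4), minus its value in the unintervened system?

Intervening sets Deaths = 4 and removes its equation (Deaths <- 0 if Births >= 4 else -4).
Migration = Rainfall + 3Deaths - 5  [with Rainfall=0, Deaths=4]  = 7
Without intervention: Births = -Prey + Rainfall - 3  [with Prey=0, Rainfall=0]  = -3; Deaths = 0 if Births >= 4 else -4  [with Births=-3]  = -4; Migration = Rainfall + 3Deaths - 5  [with Rainfall=0, Deaths=-4]  = -17.
Change = 7 − (-17) = 24.

24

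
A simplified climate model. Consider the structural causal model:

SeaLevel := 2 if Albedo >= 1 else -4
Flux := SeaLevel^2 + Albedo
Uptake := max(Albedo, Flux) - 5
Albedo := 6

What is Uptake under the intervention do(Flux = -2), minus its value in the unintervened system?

The intervention breaks the incoming arrows to Flux: Flux := SeaLevel^2 + Albedo no longer applies, and Flux = -2.
Uptake = max(Albedo, Flux) - 5  [with Albedo=6, Flux=-2]  = 1
Without intervention: SeaLevel = 2 if Albedo >= 1 else -4  [with Albedo=6]  = 2; Flux = SeaLevel^2 + Albedo  [with SeaLevel=2, Albedo=6]  = 10; Uptake = max(Albedo, Flux) - 5  [with Albedo=6, Flux=10]  = 5.
Change = 1 − 5 = -4.

-4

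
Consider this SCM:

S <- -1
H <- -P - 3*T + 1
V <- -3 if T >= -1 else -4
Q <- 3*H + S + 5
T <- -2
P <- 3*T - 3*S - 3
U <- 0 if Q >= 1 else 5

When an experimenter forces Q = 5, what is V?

do(Q=5) replaces the equation Q <- 3*H + S + 5 with the constant Q = 5.
V is not downstream of the intervention, so its value is determined by the original equations.
V = -3 if T >= -1 else -4  [with T=-2]  = -4

-4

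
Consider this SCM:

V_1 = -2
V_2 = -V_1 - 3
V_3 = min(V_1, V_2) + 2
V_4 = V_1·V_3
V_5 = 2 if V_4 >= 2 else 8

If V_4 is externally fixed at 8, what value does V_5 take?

2

Intervening sets V_4 = 8 and removes its equation (V_4 = V_1·V_3).
V_5 = 2 if V_4 >= 2 else 8  [with V_4=8]  = 2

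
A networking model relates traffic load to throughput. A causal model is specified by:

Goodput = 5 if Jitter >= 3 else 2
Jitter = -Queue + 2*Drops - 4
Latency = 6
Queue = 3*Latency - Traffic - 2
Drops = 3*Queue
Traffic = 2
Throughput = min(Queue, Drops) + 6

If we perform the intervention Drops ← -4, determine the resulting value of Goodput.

The intervention breaks the incoming arrows to Drops: Drops = 3*Queue no longer applies, and Drops = -4.
Queue = 3*Latency - Traffic - 2  [with Latency=6, Traffic=2]  = 14
Jitter = -Queue + 2*Drops - 4  [with Queue=14, Drops=-4]  = -26
Goodput = 5 if Jitter >= 3 else 2  [with Jitter=-26]  = 2

2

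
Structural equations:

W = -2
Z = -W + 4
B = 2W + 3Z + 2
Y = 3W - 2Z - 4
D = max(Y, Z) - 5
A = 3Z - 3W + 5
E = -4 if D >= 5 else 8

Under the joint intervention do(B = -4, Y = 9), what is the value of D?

Setting B = -4, Y = 9 by intervention discards those variables' equations.
Z = -W + 4  [with W=-2]  = 6
D = max(Y, Z) - 5  [with Y=9, Z=6]  = 4

4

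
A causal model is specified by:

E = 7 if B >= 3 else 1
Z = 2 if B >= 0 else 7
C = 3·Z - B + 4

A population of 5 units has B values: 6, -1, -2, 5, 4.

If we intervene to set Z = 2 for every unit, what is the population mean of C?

The intervention sets Z=2 in all 5 units regardless of B. Recomputing C per unit gives 4, 11, 12, 5, 6; average 7.6.

7.6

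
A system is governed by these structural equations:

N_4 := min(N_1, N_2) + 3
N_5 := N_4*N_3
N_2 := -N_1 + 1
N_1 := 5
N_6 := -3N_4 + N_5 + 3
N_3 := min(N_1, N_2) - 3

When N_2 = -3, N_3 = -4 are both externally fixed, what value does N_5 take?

Under do(N_2 = -3, N_3 = -4), each intervened variable's structural equation is replaced by its fixed value.
N_4 = min(N_1, N_2) + 3  [with N_1=5, N_2=-3]  = 0
N_5 = N_4*N_3  [with N_4=0, N_3=-4]  = 0

0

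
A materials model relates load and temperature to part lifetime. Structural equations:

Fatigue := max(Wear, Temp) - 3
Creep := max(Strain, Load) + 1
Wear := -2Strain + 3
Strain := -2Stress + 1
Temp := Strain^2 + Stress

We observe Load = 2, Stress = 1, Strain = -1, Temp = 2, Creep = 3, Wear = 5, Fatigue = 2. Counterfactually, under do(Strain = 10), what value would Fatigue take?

The intervention breaks the incoming arrows to Strain: Strain := -2Stress + 1 no longer applies, and Strain = 10.
Temp = Strain^2 + Stress  [with Strain=10, Stress=1]  = 101
Wear = -2Strain + 3  [with Strain=10]  = -17
Fatigue = max(Wear, Temp) - 3  [with Wear=-17, Temp=101]  = 98

98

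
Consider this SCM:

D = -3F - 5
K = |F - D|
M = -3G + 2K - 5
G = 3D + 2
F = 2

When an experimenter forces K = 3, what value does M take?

94

Intervening sets K = 3 and removes its equation (K = |F - D|).
D = -3F - 5  [with F=2]  = -11
G = 3D + 2  [with D=-11]  = -31
M = -3G + 2K - 5  [with G=-31, K=3]  = 94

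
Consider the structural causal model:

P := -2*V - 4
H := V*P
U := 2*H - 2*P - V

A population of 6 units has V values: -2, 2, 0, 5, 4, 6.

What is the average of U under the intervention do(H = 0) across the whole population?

The intervention sets H=0 in all 6 units regardless of V. Recomputing U per unit gives 2, 14, 8, 23, 20, 26; average 15.5.

15.5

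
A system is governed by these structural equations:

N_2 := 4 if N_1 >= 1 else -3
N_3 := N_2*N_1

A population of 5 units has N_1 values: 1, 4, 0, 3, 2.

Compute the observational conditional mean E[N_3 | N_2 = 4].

Conditioning on N_2=4 selects the 4 unit(s) with N_1 ∈ {1, 4, 3, 2}. Their N_3 values: 4, 16, 12, 8. Mean = 10.

10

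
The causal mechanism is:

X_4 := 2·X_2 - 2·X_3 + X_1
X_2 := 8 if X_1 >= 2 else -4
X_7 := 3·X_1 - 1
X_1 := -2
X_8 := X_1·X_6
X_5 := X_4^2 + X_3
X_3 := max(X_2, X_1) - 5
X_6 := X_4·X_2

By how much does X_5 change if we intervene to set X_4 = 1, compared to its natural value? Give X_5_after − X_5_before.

Intervening sets X_4 = 1 and removes its equation (X_4 := 2·X_2 - 2·X_3 + X_1).
X_2 = 8 if X_1 >= 2 else -4  [with X_1=-2]  = -4
X_3 = max(X_2, X_1) - 5  [with X_2=-4, X_1=-2]  = -7
X_5 = X_4^2 + X_3  [with X_4=1, X_3=-7]  = -6
Without intervention: X_2 = 8 if X_1 >= 2 else -4  [with X_1=-2]  = -4; X_3 = max(X_2, X_1) - 5  [with X_2=-4, X_1=-2]  = -7; X_4 = 2·X_2 - 2·X_3 + X_1  [with X_2=-4, X_3=-7, X_1=-2]  = 4; X_5 = X_4^2 + X_3  [with X_4=4, X_3=-7]  = 9.
Change = -6 − 9 = -15.

-15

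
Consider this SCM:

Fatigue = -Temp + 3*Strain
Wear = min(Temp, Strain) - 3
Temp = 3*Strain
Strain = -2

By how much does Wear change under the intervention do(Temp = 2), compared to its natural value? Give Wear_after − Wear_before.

4

The intervention breaks the incoming arrows to Temp: Temp = 3*Strain no longer applies, and Temp = 2.
Wear = min(Temp, Strain) - 3  [with Temp=2, Strain=-2]  = -5
Without intervention: Temp = 3*Strain  [with Strain=-2]  = -6; Wear = min(Temp, Strain) - 3  [with Temp=-6, Strain=-2]  = -9.
Change = -5 − (-9) = 4.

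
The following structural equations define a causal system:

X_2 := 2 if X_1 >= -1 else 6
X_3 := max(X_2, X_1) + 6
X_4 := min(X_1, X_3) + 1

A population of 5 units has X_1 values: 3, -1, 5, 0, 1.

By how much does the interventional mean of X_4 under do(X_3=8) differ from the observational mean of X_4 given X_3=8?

do(X_3=8) breaks X_3's dependence on X_1. With X_3=8 fixed, X_4 across the units is 4, 0, 6, 1, 2, mean 2.6.
Conditioning on X_3=8 selects the 3 unit(s) with X_1 ∈ {-1, 0, 1}. Their X_4 values: 0, 1, 2. Mean = 1.
Difference = 2.6 − 1 = 1.6.

1.6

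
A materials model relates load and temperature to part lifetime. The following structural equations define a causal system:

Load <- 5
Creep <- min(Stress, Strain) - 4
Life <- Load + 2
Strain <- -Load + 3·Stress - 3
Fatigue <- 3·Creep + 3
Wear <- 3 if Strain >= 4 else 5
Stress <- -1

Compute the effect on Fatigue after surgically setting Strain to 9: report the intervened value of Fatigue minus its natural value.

The intervention breaks the incoming arrows to Strain: Strain <- -Load + 3·Stress - 3 no longer applies, and Strain = 9.
Creep = min(Stress, Strain) - 4  [with Stress=-1, Strain=9]  = -5
Fatigue = 3·Creep + 3  [with Creep=-5]  = -12
Without intervention: Strain = -Load + 3·Stress - 3  [with Load=5, Stress=-1]  = -11; Creep = min(Stress, Strain) - 4  [with Stress=-1, Strain=-11]  = -15; Fatigue = 3·Creep + 3  [with Creep=-15]  = -42.
Change = -12 − (-42) = 30.

30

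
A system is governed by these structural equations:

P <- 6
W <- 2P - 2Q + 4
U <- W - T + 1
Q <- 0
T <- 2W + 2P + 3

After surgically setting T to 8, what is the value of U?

Intervening sets T = 8 and removes its equation (T <- 2W + 2P + 3).
W = 2P - 2Q + 4  [with P=6, Q=0]  = 16
U = W - T + 1  [with W=16, T=8]  = 9

9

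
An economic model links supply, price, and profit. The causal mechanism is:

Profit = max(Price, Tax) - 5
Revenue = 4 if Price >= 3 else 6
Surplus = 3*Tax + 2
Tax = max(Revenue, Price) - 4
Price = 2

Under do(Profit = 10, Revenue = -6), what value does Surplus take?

The joint intervention fixes Profit = 10, Revenue = -6, removing each variable's own equation.
Tax = max(Revenue, Price) - 4  [with Revenue=-6, Price=2]  = -2
Surplus = 3*Tax + 2  [with Tax=-2]  = -4

-4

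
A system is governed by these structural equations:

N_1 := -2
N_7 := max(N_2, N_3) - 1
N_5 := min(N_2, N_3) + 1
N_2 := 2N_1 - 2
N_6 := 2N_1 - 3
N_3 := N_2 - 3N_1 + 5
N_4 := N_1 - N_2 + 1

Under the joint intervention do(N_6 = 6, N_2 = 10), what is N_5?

11

The joint intervention fixes N_6 = 6, N_2 = 10, removing each variable's own equation.
N_3 = N_2 - 3N_1 + 5  [with N_2=10, N_1=-2]  = 21
N_5 = min(N_2, N_3) + 1  [with N_2=10, N_3=21]  = 11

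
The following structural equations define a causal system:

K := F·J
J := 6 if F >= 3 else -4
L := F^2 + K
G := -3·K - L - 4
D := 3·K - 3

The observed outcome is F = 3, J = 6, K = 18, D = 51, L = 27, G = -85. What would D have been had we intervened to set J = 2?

15

Under do(J=2), the mechanism J := 6 if F >= 3 else -4 is discarded; J is fixed at 2.
K = F·J  [with F=3, J=2]  = 6
D = 3·K - 3  [with K=6]  = 15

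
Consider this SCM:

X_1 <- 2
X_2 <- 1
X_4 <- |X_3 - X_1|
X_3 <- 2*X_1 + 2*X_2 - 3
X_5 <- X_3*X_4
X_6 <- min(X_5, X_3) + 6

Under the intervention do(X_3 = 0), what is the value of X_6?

6

The intervention breaks the incoming arrows to X_3: X_3 <- 2*X_1 + 2*X_2 - 3 no longer applies, and X_3 = 0.
X_4 = |X_3 - X_1|  [with X_3=0, X_1=2]  = 2
X_5 = X_3*X_4  [with X_3=0, X_4=2]  = 0
X_6 = min(X_5, X_3) + 6  [with X_5=0, X_3=0]  = 6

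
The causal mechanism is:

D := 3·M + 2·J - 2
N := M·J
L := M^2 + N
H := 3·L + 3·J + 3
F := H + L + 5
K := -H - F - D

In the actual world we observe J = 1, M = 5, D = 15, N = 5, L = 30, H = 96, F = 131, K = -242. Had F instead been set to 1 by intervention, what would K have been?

-112

do(F=1) replaces the equation F := H + L + 5 with the constant F = 1.
D = 3·M + 2·J - 2  [with M=5, J=1]  = 15
N = M·J  [with M=5, J=1]  = 5
L = M^2 + N  [with M=5, N=5]  = 30
H = 3·L + 3·J + 3  [with L=30, J=1]  = 96
K = -H - F - D  [with H=96, F=1, D=15]  = -112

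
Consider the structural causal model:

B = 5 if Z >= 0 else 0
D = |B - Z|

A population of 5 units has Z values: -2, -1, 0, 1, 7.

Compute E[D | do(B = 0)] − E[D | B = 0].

Under do(B=0), B's equation is replaced by B=0 for every unit. Per-unit D: 2, 1, 0, 1, 7. Mean = 2.2.
E[D|B=0] averages over only the 2 units with B=0 (Z = -2, -1): D = 2, 1, mean 1.5.
Difference = 2.2 − 1.5 = 0.7.

0.7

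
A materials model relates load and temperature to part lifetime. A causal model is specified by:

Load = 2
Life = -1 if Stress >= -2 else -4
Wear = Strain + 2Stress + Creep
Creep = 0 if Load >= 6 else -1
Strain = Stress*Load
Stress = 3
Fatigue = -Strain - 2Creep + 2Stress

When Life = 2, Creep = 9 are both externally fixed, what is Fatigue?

Setting Life = 2, Creep = 9 by intervention discards those variables' equations.
Strain = Stress*Load  [with Stress=3, Load=2]  = 6
Fatigue = -Strain - 2Creep + 2Stress  [with Strain=6, Creep=9, Stress=3]  = -18

-18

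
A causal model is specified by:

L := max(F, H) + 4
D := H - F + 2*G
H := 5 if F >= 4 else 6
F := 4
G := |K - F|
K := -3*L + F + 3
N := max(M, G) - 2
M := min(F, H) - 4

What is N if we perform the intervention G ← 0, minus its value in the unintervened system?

-24

Intervening sets G = 0 and removes its equation (G := |K - F|).
H = 5 if F >= 4 else 6  [with F=4]  = 5
M = min(F, H) - 4  [with F=4, H=5]  = 0
N = max(M, G) - 2  [with M=0, G=0]  = -2
Without intervention: H = 5 if F >= 4 else 6  [with F=4]  = 5; M = min(F, H) - 4  [with F=4, H=5]  = 0; L = max(F, H) + 4  [with F=4, H=5]  = 9; K = -3*L + F + 3  [with L=9, F=4]  = -20; G = |K - F|  [with K=-20, F=4]  = 24; N = max(M, G) - 2  [with M=0, G=24]  = 22.
Change = -2 − 22 = -24.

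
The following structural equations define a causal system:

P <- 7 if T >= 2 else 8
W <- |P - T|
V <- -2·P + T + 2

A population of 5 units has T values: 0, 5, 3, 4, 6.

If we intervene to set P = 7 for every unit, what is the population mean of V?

-8.4

Every unit gets P=7 under the intervention. V values become -12, -7, -9, -8, -6; E[V|do(P=7)] = -8.4.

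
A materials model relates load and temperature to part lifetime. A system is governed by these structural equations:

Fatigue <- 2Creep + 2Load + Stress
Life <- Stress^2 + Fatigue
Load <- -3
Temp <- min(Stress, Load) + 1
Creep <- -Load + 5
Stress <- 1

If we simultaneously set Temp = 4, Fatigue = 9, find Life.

Setting Temp = 4, Fatigue = 9 by intervention discards those variables' equations.
Life = Stress^2 + Fatigue  [with Stress=1, Fatigue=9]  = 10

10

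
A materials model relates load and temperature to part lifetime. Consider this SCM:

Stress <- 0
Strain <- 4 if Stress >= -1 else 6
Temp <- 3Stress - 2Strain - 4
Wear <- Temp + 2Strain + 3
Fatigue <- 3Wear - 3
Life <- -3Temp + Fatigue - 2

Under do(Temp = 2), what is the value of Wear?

The intervention breaks the incoming arrows to Temp: Temp <- 3Stress - 2Strain - 4 no longer applies, and Temp = 2.
Strain = 4 if Stress >= -1 else 6  [with Stress=0]  = 4
Wear = Temp + 2Strain + 3  [with Temp=2, Strain=4]  = 13

13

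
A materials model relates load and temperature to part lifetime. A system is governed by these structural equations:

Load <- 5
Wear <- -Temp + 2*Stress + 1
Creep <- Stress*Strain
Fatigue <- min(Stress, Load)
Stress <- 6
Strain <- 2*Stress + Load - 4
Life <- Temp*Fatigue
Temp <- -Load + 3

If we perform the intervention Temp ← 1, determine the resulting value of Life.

do(Temp=1) replaces the equation Temp <- -Load + 3 with the constant Temp = 1.
Fatigue = min(Stress, Load)  [with Stress=6, Load=5]  = 5
Life = Temp*Fatigue  [with Temp=1, Fatigue=5]  = 5

5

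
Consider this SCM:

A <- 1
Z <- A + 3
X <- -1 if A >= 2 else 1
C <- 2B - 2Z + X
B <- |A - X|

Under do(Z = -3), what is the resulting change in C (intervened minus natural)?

14

do(Z=-3) replaces the equation Z <- A + 3 with the constant Z = -3.
X = -1 if A >= 2 else 1  [with A=1]  = 1
B = |A - X|  [with A=1, X=1]  = 0
C = 2B - 2Z + X  [with B=0, Z=-3, X=1]  = 7
Without intervention: Z = A + 3  [with A=1]  = 4; X = -1 if A >= 2 else 1  [with A=1]  = 1; B = |A - X|  [with A=1, X=1]  = 0; C = 2B - 2Z + X  [with B=0, Z=4, X=1]  = -7.
Change = 7 − (-7) = 14.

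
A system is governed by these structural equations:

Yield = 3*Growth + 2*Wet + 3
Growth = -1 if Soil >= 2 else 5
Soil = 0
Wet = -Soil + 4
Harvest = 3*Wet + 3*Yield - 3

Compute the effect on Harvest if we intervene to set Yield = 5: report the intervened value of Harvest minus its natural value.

Intervening sets Yield = 5 and removes its equation (Yield = 3*Growth + 2*Wet + 3).
Wet = -Soil + 4  [with Soil=0]  = 4
Harvest = 3*Wet + 3*Yield - 3  [with Wet=4, Yield=5]  = 24
Without intervention: Wet = -Soil + 4  [with Soil=0]  = 4; Growth = -1 if Soil >= 2 else 5  [with Soil=0]  = 5; Yield = 3*Growth + 2*Wet + 3  [with Growth=5, Wet=4]  = 26; Harvest = 3*Wet + 3*Yield - 3  [with Wet=4, Yield=26]  = 87.
Change = 24 − 87 = -63.

-63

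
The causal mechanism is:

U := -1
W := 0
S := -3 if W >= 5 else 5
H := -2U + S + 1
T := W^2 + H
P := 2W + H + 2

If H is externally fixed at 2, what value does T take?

2

Intervening sets H = 2 and removes its equation (H := -2U + S + 1).
T = W^2 + H  [with W=0, H=2]  = 2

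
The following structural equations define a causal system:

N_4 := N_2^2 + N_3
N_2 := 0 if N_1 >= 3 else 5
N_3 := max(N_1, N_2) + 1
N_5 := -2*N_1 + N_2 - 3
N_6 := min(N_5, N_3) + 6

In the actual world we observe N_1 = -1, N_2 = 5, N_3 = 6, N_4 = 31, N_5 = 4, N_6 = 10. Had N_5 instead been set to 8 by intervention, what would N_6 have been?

The intervention breaks the incoming arrows to N_5: N_5 := -2*N_1 + N_2 - 3 no longer applies, and N_5 = 8.
N_2 = 0 if N_1 >= 3 else 5  [with N_1=-1]  = 5
N_3 = max(N_1, N_2) + 1  [with N_1=-1, N_2=5]  = 6
N_6 = min(N_5, N_3) + 6  [with N_5=8, N_3=6]  = 12

12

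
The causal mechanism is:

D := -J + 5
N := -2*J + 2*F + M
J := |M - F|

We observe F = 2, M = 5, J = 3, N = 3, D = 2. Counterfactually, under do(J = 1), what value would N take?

The intervention breaks the incoming arrows to J: J := |M - F| no longer applies, and J = 1.
N = -2*J + 2*F + M  [with J=1, F=2, M=5]  = 7

7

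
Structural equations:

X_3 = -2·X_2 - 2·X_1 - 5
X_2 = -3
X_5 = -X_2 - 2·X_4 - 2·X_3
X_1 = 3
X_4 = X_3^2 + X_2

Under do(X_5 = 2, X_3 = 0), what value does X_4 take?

-3

Under do(X_5 = 2, X_3 = 0), each intervened variable's structural equation is replaced by its fixed value.
X_4 = X_3^2 + X_2  [with X_3=0, X_2=-3]  = -3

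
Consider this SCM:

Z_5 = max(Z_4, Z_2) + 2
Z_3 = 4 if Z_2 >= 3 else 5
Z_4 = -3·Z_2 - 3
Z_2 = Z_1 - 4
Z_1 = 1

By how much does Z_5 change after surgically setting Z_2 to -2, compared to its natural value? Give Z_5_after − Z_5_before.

do(Z_2=-2) replaces the equation Z_2 = Z_1 - 4 with the constant Z_2 = -2.
Z_4 = -3·Z_2 - 3  [with Z_2=-2]  = 3
Z_5 = max(Z_4, Z_2) + 2  [with Z_4=3, Z_2=-2]  = 5
Without intervention: Z_2 = Z_1 - 4  [with Z_1=1]  = -3; Z_4 = -3·Z_2 - 3  [with Z_2=-3]  = 6; Z_5 = max(Z_4, Z_2) + 2  [with Z_4=6, Z_2=-3]  = 8.
Change = 5 − 8 = -3.

-3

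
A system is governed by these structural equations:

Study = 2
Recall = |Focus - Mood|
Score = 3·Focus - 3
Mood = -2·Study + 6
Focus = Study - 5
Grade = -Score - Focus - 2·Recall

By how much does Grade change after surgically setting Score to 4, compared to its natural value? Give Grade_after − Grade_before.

The intervention breaks the incoming arrows to Score: Score = 3·Focus - 3 no longer applies, and Score = 4.
Focus = Study - 5  [with Study=2]  = -3
Mood = -2·Study + 6  [with Study=2]  = 2
Recall = |Focus - Mood|  [with Focus=-3, Mood=2]  = 5
Grade = -Score - Focus - 2·Recall  [with Score=4, Focus=-3, Recall=5]  = -11
Without intervention: Focus = Study - 5  [with Study=2]  = -3; Score = 3·Focus - 3  [with Focus=-3]  = -12; Mood = -2·Study + 6  [with Study=2]  = 2; Recall = |Focus - Mood|  [with Focus=-3, Mood=2]  = 5; Grade = -Score - Focus - 2·Recall  [with Score=-12, Focus=-3, Recall=5]  = 5.
Change = -11 − 5 = -16.

-16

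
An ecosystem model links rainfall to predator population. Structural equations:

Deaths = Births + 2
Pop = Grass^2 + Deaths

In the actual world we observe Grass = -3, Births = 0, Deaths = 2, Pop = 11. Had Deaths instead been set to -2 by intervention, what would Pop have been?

The intervention breaks the incoming arrows to Deaths: Deaths = Births + 2 no longer applies, and Deaths = -2.
Pop = Grass^2 + Deaths  [with Grass=-3, Deaths=-2]  = 7

7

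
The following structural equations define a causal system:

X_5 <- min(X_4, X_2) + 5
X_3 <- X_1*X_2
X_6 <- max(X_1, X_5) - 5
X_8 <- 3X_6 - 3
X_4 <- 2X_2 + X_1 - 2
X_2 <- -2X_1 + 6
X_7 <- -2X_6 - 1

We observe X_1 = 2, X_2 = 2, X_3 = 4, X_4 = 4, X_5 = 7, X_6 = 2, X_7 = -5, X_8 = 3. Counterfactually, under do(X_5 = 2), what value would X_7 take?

Under do(X_5=2), the mechanism X_5 <- min(X_4, X_2) + 5 is discarded; X_5 is fixed at 2.
X_6 = max(X_1, X_5) - 5  [with X_1=2, X_5=2]  = -3
X_7 = -2X_6 - 1  [with X_6=-3]  = 5

5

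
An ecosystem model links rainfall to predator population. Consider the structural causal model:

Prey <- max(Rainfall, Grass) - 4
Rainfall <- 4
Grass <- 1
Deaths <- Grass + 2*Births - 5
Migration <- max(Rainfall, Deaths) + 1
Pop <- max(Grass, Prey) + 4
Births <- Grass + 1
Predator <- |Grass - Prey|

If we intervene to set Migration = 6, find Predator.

1

Under do(Migration=6), the mechanism Migration <- max(Rainfall, Deaths) + 1 is discarded; Migration is fixed at 6.
Since Predator is not a descendant of the intervened variable, it is unaffected.
Prey = max(Rainfall, Grass) - 4  [with Rainfall=4, Grass=1]  = 0
Predator = |Grass - Prey|  [with Grass=1, Prey=0]  = 1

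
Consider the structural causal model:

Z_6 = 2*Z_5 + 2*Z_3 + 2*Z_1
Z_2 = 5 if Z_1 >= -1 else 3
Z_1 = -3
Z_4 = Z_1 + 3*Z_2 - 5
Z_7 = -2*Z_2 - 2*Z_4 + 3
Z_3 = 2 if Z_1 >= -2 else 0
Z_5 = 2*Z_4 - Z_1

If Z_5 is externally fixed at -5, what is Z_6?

-16

The intervention breaks the incoming arrows to Z_5: Z_5 = 2*Z_4 - Z_1 no longer applies, and Z_5 = -5.
Z_3 = 2 if Z_1 >= -2 else 0  [with Z_1=-3]  = 0
Z_6 = 2*Z_5 + 2*Z_3 + 2*Z_1  [with Z_5=-5, Z_3=0, Z_1=-3]  = -16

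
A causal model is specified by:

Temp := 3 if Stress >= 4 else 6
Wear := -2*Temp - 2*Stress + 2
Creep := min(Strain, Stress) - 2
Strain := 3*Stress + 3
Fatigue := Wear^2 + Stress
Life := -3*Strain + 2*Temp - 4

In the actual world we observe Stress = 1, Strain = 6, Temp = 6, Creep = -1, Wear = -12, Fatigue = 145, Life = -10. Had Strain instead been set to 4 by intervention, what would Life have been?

Under do(Strain=4), the mechanism Strain := 3*Stress + 3 is discarded; Strain is fixed at 4.
Temp = 3 if Stress >= 4 else 6  [with Stress=1]  = 6
Life = -3*Strain + 2*Temp - 4  [with Strain=4, Temp=6]  = -4

-4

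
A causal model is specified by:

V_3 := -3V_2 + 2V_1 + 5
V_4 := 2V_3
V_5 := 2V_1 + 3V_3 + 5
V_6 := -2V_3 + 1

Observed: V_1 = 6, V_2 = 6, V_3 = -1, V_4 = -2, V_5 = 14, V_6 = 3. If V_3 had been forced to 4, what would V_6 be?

-7

The intervention breaks the incoming arrows to V_3: V_3 := -3V_2 + 2V_1 + 5 no longer applies, and V_3 = 4.
V_6 = -2V_3 + 1  [with V_3=4]  = -7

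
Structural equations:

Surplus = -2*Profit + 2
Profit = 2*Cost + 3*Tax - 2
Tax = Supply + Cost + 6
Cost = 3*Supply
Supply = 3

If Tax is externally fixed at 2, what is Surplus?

-42

do(Tax=2) replaces the equation Tax = Supply + Cost + 6 with the constant Tax = 2.
Cost = 3*Supply  [with Supply=3]  = 9
Profit = 2*Cost + 3*Tax - 2  [with Cost=9, Tax=2]  = 22
Surplus = -2*Profit + 2  [with Profit=22]  = -42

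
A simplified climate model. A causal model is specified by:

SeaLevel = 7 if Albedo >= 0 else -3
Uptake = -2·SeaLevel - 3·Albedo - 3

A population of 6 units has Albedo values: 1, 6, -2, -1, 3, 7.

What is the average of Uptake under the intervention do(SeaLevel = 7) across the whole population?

do(SeaLevel=7) breaks SeaLevel's dependence on Albedo. With SeaLevel=7 fixed, Uptake across the units is -20, -35, -11, -14, -26, -38, mean -24.

-24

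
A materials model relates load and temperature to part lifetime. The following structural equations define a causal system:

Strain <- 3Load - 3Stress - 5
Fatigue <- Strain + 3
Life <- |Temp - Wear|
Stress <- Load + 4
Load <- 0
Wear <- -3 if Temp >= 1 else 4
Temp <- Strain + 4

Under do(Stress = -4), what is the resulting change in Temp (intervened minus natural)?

24

Under do(Stress=-4), the mechanism Stress <- Load + 4 is discarded; Stress is fixed at -4.
Strain = 3Load - 3Stress - 5  [with Load=0, Stress=-4]  = 7
Temp = Strain + 4  [with Strain=7]  = 11
Without intervention: Stress = Load + 4  [with Load=0]  = 4; Strain = 3Load - 3Stress - 5  [with Load=0, Stress=4]  = -17; Temp = Strain + 4  [with Strain=-17]  = -13.
Change = 11 − (-13) = 24.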